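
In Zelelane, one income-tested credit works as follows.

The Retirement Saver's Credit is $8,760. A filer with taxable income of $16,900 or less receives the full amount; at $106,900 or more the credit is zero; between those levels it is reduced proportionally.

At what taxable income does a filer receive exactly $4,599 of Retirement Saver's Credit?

$4,599 is 4,599/8,760 of the full $8,760, so 4,161/8,760 of the $90,000 range has been used: income = $16,900 + $90,000 × 4,161/8,760 = $59,650.

$59,650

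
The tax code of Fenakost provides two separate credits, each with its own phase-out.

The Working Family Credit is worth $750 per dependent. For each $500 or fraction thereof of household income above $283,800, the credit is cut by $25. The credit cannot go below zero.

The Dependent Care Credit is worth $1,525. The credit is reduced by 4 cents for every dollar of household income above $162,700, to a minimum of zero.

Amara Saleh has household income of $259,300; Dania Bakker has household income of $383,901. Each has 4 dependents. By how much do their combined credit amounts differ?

Amara ($259,300): Working Family Credit: base = 4 × $750 = $3,000. $259,300 is at or below the $283,800 threshold, so the full $3,000 applies. Dependent Care Credit: 4% of the $96,600 excess over $162,700 is $3,864 ≥ base, so the credit is $0. total $3,000 + $0 = $3,000
Dania ($383,901): Working Family Credit: base = 4 × $750 = $3,000. income exceeds $283,800 by $100,101 → 201 increments × $25 = $5,025 ≥ base, so the credit is $0. Dependent Care Credit: 4% of the $221,201 excess over $162,700 is $8,848.04 ≥ base, so the credit is $0. total $0 + $0 = $0
Difference: |$3,000 − $0| = $3,000.

$3,000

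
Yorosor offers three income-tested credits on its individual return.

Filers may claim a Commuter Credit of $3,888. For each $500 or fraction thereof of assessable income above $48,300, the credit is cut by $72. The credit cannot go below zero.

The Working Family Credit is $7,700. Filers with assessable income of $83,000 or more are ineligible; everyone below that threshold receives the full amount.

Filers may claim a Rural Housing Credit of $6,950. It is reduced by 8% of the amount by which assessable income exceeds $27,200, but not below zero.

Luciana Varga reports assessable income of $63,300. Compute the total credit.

$13,490

Commuter Credit: income exceeds $48,300 by $15,000, which is 30 full-or-partial $500 increments; reduction = 30 × $72 = $2,160, leaving $1,728.
Working Family Credit: $63,300 is below the $83,000 cutoff, so the full $7,700 applies.
Rural Housing Credit: 8% of the $36,100 excess over $27,200 is $2,888; credit = $6,950 − $2,888 = $4,062.
Total: $1,728 + $7,700 + $4,062 = $13,490.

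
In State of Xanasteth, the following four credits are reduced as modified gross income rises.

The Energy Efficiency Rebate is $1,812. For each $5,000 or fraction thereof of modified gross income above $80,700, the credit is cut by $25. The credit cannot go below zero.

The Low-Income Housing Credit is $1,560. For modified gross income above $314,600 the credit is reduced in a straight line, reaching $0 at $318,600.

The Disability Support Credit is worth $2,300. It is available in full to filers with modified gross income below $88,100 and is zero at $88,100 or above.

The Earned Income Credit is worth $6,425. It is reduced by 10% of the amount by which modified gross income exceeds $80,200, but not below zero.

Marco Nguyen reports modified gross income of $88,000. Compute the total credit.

Energy Efficiency Rebate: income exceeds $80,700 by $7,300, which is 2 full-or-partial $5,000 increments; reduction = 2 × $25 = $50, leaving $1,762.
Low-Income Housing Credit: $88,000 is at or below the $314,600 threshold, so the full $1,560 applies.
Disability Support Credit: $88,000 is below the $88,100 cutoff, so the full $2,300 applies.
Earned Income Credit: 10% of the $7,800 excess over $80,200 is $780; credit = $6,425 − $780 = $5,645.
Total: $1,762 + $1,560 + $2,300 + $5,645 = $11,267.

$11,267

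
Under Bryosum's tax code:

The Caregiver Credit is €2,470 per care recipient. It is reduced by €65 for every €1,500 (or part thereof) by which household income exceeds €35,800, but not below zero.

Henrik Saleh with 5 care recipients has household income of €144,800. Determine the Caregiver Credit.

€7,605

Caregiver Credit: base = 5 × €2,470 = €12,350. income exceeds €35,800 by €109,000, which is 73 full-or-partial €1,500 increments; reduction = 73 × €65 = €4,745, leaving €7,605.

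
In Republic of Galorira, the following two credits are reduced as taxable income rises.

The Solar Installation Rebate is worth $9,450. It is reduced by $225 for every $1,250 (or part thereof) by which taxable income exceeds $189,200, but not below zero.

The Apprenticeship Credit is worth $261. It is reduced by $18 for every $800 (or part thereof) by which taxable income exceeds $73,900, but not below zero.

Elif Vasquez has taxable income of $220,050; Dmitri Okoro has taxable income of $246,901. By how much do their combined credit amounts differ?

$3,825

Elif ($220,050): Solar Installation Rebate: income exceeds $189,200 by $30,850, which is 25 full-or-partial $1,250 increments; reduction = 25 × $225 = $5,625, leaving $3,825. Apprenticeship Credit: income exceeds $73,900 by $146,150 → 183 increments × $18 = $3,294 ≥ base, so the credit is $0. total $3,825 + $0 = $3,825
Dmitri ($246,901): Solar Installation Rebate: income exceeds $189,200 by $57,701 → 47 increments × $225 = $10,575 ≥ base, so the credit is $0. Apprenticeship Credit: income exceeds $73,900 by $173,001 → 217 increments × $18 = $3,906 ≥ base, so the credit is $0. total $0 + $0 = $0
Difference: |$3,825 − $0| = $3,825.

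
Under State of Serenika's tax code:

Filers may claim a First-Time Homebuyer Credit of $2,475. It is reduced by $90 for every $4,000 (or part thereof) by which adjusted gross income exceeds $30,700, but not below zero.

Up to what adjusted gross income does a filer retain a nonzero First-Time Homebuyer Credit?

After 27 increments the reduction is 27 × $90 = $2,430, leaving $45; one more increment wipes it out. Increment 27 ends at excess 27 × $4,000 = $108,000, so the highest qualifying income is $30,700 + $108,000 = $138,700.

$138,700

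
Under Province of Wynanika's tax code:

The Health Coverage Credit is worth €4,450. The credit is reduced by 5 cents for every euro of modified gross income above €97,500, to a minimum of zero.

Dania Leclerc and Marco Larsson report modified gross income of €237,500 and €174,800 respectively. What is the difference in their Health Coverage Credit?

Dania (€237,500): Health Coverage Credit: 5% of the €140,000 excess over €97,500 is €7,000 ≥ base, so the credit is €0.
Marco (€174,800): Health Coverage Credit: 5% of the €77,300 excess over €97,500 is €3,865; credit = €4,450 − €3,865 = €585.
Difference: |€0 − €585| = €585.

€585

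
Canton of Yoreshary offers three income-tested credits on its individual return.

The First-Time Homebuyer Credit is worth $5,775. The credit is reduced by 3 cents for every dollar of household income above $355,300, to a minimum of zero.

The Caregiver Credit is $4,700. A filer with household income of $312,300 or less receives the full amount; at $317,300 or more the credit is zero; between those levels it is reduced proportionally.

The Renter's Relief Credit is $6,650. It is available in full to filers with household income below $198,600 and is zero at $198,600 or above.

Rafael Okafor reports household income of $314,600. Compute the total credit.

$8,313

First-Time Homebuyer Credit: $314,600 is at or below the $355,300 threshold, so the full $5,775 applies.
Caregiver Credit: $314,600 is $2,300 into a $5,000 phase-out range, leaving 2,700/5,000 of the credit: $4,700 × 2,700/5,000 = $2,538.
Renter's Relief Credit: $314,600 meets or exceeds the $198,600 cutoff, so the credit is $0.
Total: $5,775 + $2,538 + $0 = $8,313.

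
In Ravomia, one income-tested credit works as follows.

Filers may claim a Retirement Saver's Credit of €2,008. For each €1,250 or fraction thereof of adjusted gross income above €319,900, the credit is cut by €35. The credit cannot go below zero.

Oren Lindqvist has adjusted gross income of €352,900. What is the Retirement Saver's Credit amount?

Retirement Saver's Credit: income exceeds €319,900 by €33,000, which is 27 full-or-partial €1,250 increments; reduction = 27 × €35 = €945, leaving €1,063.

€1,063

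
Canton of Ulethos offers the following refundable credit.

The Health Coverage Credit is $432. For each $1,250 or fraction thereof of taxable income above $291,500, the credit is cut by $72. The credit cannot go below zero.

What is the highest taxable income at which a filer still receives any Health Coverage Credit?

After 5 increments the reduction is 5 × $72 = $360, leaving $72; one more increment wipes it out. Increment 5 ends at excess 5 × $1,250 = $6,250, so the highest qualifying income is $291,500 + $6,250 = $297,750.

$297,750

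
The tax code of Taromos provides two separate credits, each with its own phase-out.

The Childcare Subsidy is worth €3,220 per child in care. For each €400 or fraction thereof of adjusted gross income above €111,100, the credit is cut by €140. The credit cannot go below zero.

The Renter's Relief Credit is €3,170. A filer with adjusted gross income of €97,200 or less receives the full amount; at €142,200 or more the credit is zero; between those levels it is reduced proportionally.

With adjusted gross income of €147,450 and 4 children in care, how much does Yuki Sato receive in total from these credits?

Childcare Subsidy: base = 4 × €3,220 = €12,880. income exceeds €111,100 by €36,350, which is 91 full-or-partial €400 increments; reduction = 91 × €140 = €12,740, leaving €140.
Renter's Relief Credit: €147,450 is at or above €142,200, so the credit is €0.
Total: €140 + €0 = €140.

€140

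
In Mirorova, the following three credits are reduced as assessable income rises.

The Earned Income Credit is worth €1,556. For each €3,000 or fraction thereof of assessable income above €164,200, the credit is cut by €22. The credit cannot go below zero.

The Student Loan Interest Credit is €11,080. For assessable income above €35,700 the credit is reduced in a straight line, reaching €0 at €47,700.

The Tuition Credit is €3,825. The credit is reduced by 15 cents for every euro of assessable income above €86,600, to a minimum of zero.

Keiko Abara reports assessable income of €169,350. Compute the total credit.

€1,512

Earned Income Credit: income exceeds €164,200 by €5,150, which is 2 full-or-partial €3,000 increments; reduction = 2 × €22 = €44, leaving €1,512.
Student Loan Interest Credit: €169,350 is at or above €47,700, so the credit is €0.
Tuition Credit: 15% of the €82,750 excess over €86,600 is €12,412.50 ≥ base, so the credit is €0.
Total: €1,512 + €0 + €0 = €1,512.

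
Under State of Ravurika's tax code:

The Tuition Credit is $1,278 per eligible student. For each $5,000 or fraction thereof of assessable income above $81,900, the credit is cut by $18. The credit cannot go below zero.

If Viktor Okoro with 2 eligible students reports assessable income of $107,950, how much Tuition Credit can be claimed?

Tuition Credit: base = 2 × $1,278 = $2,556. income exceeds $81,900 by $26,050, which is 6 full-or-partial $5,000 increments; reduction = 6 × $18 = $108, leaving $2,448.

$2,448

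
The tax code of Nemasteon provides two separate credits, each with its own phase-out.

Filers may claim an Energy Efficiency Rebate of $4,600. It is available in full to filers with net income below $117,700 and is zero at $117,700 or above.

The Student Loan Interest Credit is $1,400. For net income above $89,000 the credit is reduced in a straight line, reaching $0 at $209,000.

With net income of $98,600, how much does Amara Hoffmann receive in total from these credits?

Energy Efficiency Rebate: $98,600 is below the $117,700 cutoff, so the full $4,600 applies.
Student Loan Interest Credit: $98,600 is $9,600 into a $120,000 phase-out range, leaving 110,400/120,000 of the credit: $1,400 × 110,400/120,000 = $1,288.
Total: $4,600 + $1,288 = $5,888.

$5,888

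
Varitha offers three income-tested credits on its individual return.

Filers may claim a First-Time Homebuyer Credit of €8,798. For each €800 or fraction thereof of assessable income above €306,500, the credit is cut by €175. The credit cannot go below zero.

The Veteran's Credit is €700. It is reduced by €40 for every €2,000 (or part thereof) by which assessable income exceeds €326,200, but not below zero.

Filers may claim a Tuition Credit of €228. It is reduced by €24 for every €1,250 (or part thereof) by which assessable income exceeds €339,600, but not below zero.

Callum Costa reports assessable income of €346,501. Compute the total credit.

First-Time Homebuyer Credit: income exceeds €306,500 by €40,001 → 51 increments × €175 = €8,925 ≥ base, so the credit is €0.
Veteran's Credit: income exceeds €326,200 by €20,301, which is 11 full-or-partial €2,000 increments; reduction = 11 × €40 = €440, leaving €260.
Tuition Credit: income exceeds €339,600 by €6,901, which is 6 full-or-partial €1,250 increments; reduction = 6 × €24 = €144, leaving €84.
Total: €0 + €260 + €84 = €344.

€344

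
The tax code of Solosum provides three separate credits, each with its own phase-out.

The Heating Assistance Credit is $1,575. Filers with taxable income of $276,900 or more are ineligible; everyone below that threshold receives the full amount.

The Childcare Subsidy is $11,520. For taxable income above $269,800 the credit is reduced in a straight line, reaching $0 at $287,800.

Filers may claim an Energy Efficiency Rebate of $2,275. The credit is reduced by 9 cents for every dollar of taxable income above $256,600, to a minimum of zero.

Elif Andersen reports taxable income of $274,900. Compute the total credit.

$10,459

Heating Assistance Credit: $274,900 is below the $276,900 cutoff, so the full $1,575 applies.
Childcare Subsidy: $274,900 is $5,100 into a $18,000 phase-out range, leaving 12,900/18,000 of the credit: $11,520 × 12,900/18,000 = $8,256.
Energy Efficiency Rebate: 9% of the $18,300 excess over $256,600 is $1,647; credit = $2,275 − $1,647 = $628.
Total: $1,575 + $8,256 + $628 = $10,459.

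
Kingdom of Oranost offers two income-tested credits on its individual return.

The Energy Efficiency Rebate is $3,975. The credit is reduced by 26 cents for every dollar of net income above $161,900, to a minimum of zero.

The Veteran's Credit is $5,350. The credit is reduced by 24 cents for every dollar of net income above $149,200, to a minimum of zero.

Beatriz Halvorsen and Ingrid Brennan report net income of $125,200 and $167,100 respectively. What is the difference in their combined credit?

Beatriz ($125,200): Energy Efficiency Rebate: $125,200 is at or below the $161,900 threshold, so the full $3,975 applies. Veteran's Credit: $125,200 is at or below the $149,200 threshold, so the full $5,350 applies. total $3,975 + $5,350 = $9,325
Ingrid ($167,100): Energy Efficiency Rebate: 26% of the $5,200 excess over $161,900 is $1,352; credit = $3,975 − $1,352 = $2,623. Veteran's Credit: 24% of the $17,900 excess over $149,200 is $4,296; credit = $5,350 − $4,296 = $1,054. total $2,623 + $1,054 = $3,677
Difference: |$9,325 − $3,677| = $5,648.

$5,648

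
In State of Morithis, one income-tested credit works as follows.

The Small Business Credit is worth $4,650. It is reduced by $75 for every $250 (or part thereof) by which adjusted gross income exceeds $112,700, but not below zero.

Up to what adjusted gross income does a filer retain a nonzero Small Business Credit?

After 61 increments the reduction is 61 × $75 = $4,575, leaving $75; one more increment wipes it out. Increment 61 ends at excess 61 × $250 = $15,250, so the highest qualifying income is $112,700 + $15,250 = $127,950.

$127,950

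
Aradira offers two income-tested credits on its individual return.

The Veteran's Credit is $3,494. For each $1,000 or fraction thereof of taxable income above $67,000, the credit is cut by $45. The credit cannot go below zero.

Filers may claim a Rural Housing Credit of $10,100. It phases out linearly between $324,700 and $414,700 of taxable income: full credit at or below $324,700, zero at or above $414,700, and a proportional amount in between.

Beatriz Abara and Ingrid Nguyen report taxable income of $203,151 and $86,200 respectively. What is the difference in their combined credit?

$2,594

Beatriz ($203,151): Veteran's Credit: income exceeds $67,000 by $136,151 → 137 increments × $45 = $6,165 ≥ base, so the credit is $0. Rural Housing Credit: $203,151 is at or below the $324,700 threshold, so the full $10,100 applies. total $0 + $10,100 = $10,100
Ingrid ($86,200): Veteran's Credit: income exceeds $67,000 by $19,200, which is 20 full-or-partial $1,000 increments; reduction = 20 × $45 = $900, leaving $2,594. Rural Housing Credit: $86,200 is at or below the $324,700 threshold, so the full $10,100 applies. total $2,594 + $10,100 = $12,694
Difference: |$10,100 − $12,694| = $2,594.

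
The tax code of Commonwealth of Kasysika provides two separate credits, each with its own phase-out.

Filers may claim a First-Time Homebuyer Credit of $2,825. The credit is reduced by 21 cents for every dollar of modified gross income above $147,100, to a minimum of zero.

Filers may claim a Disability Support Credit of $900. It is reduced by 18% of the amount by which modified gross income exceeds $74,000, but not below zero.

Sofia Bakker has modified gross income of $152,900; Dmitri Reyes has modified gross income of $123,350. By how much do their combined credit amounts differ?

Sofia ($152,900): First-Time Homebuyer Credit: 21% of the $5,800 excess over $147,100 is $1,218; credit = $2,825 − $1,218 = $1,607. Disability Support Credit: 18% of the $78,900 excess over $74,000 is $14,202 ≥ base, so the credit is $0. total $1,607 + $0 = $1,607
Dmitri ($123,350): First-Time Homebuyer Credit: $123,350 is at or below the $147,100 threshold, so the full $2,825 applies. Disability Support Credit: 18% of the $49,350 excess over $74,000 is $8,883 ≥ base, so the credit is $0. total $2,825 + $0 = $2,825
Difference: |$1,607 − $2,825| = $1,218.

$1,218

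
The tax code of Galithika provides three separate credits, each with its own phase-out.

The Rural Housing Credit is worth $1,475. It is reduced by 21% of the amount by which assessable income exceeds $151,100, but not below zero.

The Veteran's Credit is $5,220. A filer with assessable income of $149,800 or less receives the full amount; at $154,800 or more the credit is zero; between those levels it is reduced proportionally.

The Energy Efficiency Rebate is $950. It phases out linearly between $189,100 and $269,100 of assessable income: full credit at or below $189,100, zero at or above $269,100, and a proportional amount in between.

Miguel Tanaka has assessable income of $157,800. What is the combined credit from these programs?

Rural Housing Credit: 21% of the $6,700 excess over $151,100 is $1,407; credit = $1,475 − $1,407 = $68.
Veteran's Credit: $157,800 is at or above $154,800, so the credit is $0.
Energy Efficiency Rebate: $157,800 is at or below the $189,100 threshold, so the full $950 applies.
Total: $68 + $0 + $950 = $1,018.

$1,018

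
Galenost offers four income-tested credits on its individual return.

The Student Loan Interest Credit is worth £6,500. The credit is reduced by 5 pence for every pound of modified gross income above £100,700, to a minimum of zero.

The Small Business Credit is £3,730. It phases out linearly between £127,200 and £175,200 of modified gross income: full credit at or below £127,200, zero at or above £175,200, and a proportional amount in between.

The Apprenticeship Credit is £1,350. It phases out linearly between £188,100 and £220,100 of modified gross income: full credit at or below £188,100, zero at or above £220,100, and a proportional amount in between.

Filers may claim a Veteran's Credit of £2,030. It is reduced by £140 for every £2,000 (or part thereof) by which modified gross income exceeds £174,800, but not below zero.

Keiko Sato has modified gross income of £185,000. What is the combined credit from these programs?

£4,825

Student Loan Interest Credit: 5% of the £84,300 excess over £100,700 is £4,215; credit = £6,500 − £4,215 = £2,285.
Small Business Credit: £185,000 is at or above £175,200, so the credit is £0.
Apprenticeship Credit: £185,000 is at or below the £188,100 threshold, so the full £1,350 applies.
Veteran's Credit: income exceeds £174,800 by £10,200, which is 6 full-or-partial £2,000 increments; reduction = 6 × £140 = £840, leaving £1,190.
Total: £2,285 + £0 + £1,350 + £1,190 = £4,825.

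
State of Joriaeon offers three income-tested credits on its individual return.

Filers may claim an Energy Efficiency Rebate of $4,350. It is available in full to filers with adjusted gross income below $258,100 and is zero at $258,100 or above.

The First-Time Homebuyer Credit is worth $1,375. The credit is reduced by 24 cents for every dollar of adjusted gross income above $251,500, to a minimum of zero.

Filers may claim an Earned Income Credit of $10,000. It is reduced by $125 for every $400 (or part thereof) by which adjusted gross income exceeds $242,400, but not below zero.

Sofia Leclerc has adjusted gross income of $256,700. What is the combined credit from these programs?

Energy Efficiency Rebate: $256,700 is below the $258,100 cutoff, so the full $4,350 applies.
First-Time Homebuyer Credit: 24% of the $5,200 excess over $251,500 is $1,248; credit = $1,375 − $1,248 = $127.
Earned Income Credit: income exceeds $242,400 by $14,300, which is 36 full-or-partial $400 increments; reduction = 36 × $125 = $4,500, leaving $5,500.
Total: $4,350 + $127 + $5,500 = $9,977.

$9,977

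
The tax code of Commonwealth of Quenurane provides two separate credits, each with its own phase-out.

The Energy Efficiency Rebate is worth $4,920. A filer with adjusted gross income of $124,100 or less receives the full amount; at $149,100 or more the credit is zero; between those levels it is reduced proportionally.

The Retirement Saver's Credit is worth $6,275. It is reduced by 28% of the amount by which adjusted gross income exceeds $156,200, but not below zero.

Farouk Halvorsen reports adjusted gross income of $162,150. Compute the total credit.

Energy Efficiency Rebate: $162,150 is at or above $149,100, so the credit is $0.
Retirement Saver's Credit: 28% of the $5,950 excess over $156,200 is $1,666; credit = $6,275 − $1,666 = $4,609.
Total: $0 + $4,609 = $4,609.

$4,609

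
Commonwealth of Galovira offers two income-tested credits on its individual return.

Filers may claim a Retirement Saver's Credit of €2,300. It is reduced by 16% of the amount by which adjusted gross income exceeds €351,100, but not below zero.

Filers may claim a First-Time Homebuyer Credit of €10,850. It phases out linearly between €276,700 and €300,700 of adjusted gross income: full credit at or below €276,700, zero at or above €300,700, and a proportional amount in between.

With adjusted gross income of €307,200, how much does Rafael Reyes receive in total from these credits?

Retirement Saver's Credit: €307,200 is at or below the €351,100 threshold, so the full €2,300 applies.
First-Time Homebuyer Credit: €307,200 is at or above €300,700, so the credit is €0.
Total: €2,300 + €0 = €2,300.

€2,300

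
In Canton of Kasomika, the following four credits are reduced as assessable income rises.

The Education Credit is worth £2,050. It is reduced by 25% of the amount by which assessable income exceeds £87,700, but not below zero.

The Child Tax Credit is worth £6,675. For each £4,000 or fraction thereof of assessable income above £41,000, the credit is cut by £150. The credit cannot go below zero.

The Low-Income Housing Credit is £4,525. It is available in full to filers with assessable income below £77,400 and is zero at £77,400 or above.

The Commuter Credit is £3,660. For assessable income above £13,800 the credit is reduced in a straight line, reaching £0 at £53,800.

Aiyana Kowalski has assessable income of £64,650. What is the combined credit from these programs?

Education Credit: £64,650 is at or below the £87,700 threshold, so the full £2,050 applies.
Child Tax Credit: income exceeds £41,000 by £23,650, which is 6 full-or-partial £4,000 increments; reduction = 6 × £150 = £900, leaving £5,775.
Low-Income Housing Credit: £64,650 is below the £77,400 cutoff, so the full £4,525 applies.
Commuter Credit: £64,650 is at or above £53,800, so the credit is £0.
Total: £2,050 + £5,775 + £4,525 + £0 = £12,350.

£12,350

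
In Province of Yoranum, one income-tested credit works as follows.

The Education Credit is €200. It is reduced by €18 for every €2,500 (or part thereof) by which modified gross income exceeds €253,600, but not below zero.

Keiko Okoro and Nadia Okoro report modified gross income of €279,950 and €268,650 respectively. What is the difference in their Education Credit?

€72

Keiko (€279,950): Education Credit: income exceeds €253,600 by €26,350, which is 11 full-or-partial €2,500 increments; reduction = 11 × €18 = €198, leaving €2.
Nadia (€268,650): Education Credit: income exceeds €253,600 by €15,050, which is 7 full-or-partial €2,500 increments; reduction = 7 × €18 = €126, leaving €74.
Difference: |€2 − €74| = €72.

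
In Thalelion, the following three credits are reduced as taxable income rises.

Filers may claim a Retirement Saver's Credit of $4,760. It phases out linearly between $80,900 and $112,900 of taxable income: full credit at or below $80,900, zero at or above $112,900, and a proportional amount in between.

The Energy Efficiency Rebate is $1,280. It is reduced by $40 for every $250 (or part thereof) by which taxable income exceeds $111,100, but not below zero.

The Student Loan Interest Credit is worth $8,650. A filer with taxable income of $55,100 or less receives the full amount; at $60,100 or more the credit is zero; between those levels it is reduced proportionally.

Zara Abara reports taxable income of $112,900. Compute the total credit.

$960

Retirement Saver's Credit: $112,900 is at or above $112,900, so the credit is $0.
Energy Efficiency Rebate: income exceeds $111,100 by $1,800, which is 8 full-or-partial $250 increments; reduction = 8 × $40 = $320, leaving $960.
Student Loan Interest Credit: $112,900 is at or above $60,100, so the credit is $0.
Total: $0 + $960 + $0 = $960.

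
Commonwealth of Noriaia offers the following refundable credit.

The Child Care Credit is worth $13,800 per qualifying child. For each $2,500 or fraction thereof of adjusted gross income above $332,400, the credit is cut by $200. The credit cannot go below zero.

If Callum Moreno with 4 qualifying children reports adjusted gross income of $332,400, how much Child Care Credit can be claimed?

Child Care Credit: base = 4 × $13,800 = $55,200. $332,400 is at or below the $332,400 threshold, so the full $55,200 applies.

$55,200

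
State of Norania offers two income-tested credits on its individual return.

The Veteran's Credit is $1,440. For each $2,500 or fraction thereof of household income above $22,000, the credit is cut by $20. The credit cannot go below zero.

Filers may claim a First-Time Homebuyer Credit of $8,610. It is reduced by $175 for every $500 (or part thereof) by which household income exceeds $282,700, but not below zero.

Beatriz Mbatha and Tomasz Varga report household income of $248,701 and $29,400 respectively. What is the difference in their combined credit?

Beatriz ($248,701): Veteran's Credit: income exceeds $22,000 by $226,701 → 91 increments × $20 = $1,820 ≥ base, so the credit is $0. First-Time Homebuyer Credit: $248,701 is at or below the $282,700 threshold, so the full $8,610 applies. total $0 + $8,610 = $8,610
Tomasz ($29,400): Veteran's Credit: income exceeds $22,000 by $7,400, which is 3 full-or-partial $2,500 increments; reduction = 3 × $20 = $60, leaving $1,380. First-Time Homebuyer Credit: $29,400 is at or below the $282,700 threshold, so the full $8,610 applies. total $1,380 + $8,610 = $9,990
Difference: |$8,610 − $9,990| = $1,380.

$1,380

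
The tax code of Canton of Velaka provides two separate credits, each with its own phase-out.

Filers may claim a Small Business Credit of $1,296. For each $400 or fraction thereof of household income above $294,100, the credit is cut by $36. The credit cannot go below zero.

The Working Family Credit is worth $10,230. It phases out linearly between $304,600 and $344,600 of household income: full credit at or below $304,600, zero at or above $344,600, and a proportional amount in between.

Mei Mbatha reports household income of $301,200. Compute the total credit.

$10,878

Small Business Credit: income exceeds $294,100 by $7,100, which is 18 full-or-partial $400 increments; reduction = 18 × $36 = $648, leaving $648.
Working Family Credit: $301,200 is at or below the $304,600 threshold, so the full $10,230 applies.
Total: $648 + $10,230 = $10,878.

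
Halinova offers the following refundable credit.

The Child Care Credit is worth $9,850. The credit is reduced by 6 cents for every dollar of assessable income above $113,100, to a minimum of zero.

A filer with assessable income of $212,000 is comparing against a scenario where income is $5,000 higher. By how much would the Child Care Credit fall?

$300

At $212,000 — 6% of the $98,900 excess over $113,100 is $5,934; credit = $9,850 − $5,934 = $3,916.
At $217,000 — 6% of the $103,900 excess over $113,100 is $6,234; credit = $9,850 − $6,234 = $3,616.
Lost: $3,916 − $3,616 = $300.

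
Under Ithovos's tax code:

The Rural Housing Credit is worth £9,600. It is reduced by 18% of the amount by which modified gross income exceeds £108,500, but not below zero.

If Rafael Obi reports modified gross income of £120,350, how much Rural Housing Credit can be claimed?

£7,467

Rural Housing Credit: 18% of the £11,850 excess over £108,500 is £2,133; credit = £9,600 − £2,133 = £7,467.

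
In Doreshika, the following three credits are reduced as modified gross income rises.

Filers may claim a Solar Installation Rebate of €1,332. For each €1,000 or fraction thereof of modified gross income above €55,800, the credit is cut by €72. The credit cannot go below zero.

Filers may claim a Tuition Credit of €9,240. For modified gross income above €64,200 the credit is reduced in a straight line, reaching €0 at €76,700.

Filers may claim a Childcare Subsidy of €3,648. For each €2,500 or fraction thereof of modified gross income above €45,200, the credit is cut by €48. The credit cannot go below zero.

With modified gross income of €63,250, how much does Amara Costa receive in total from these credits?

Solar Installation Rebate: income exceeds €55,800 by €7,450, which is 8 full-or-partial €1,000 increments; reduction = 8 × €72 = €576, leaving €756.
Tuition Credit: €63,250 is at or below the €64,200 threshold, so the full €9,240 applies.
Childcare Subsidy: income exceeds €45,200 by €18,050, which is 8 full-or-partial €2,500 increments; reduction = 8 × €48 = €384, leaving €3,264.
Total: €756 + €9,240 + €3,264 = €13,260.

€13,260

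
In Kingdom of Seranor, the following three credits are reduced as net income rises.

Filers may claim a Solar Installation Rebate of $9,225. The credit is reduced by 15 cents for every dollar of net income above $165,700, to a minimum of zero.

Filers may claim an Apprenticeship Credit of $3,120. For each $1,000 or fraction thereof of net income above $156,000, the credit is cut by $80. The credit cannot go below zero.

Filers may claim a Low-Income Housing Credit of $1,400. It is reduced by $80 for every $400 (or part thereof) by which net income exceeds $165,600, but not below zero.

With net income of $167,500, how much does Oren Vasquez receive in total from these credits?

Solar Installation Rebate: 15% of the $1,800 excess over $165,700 is $270; credit = $9,225 − $270 = $8,955.
Apprenticeship Credit: income exceeds $156,000 by $11,500, which is 12 full-or-partial $1,000 increments; reduction = 12 × $80 = $960, leaving $2,160.
Low-Income Housing Credit: income exceeds $165,600 by $1,900, which is 5 full-or-partial $400 increments; reduction = 5 × $80 = $400, leaving $1,000.
Total: $8,955 + $2,160 + $1,000 = $12,115.

$12,115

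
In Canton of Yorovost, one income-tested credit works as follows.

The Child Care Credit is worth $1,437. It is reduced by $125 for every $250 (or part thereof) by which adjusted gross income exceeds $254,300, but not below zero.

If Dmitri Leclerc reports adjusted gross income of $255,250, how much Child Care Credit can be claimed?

$937

Child Care Credit: income exceeds $254,300 by $950, which is 4 full-or-partial $250 increments; reduction = 4 × $125 = $500, leaving $937.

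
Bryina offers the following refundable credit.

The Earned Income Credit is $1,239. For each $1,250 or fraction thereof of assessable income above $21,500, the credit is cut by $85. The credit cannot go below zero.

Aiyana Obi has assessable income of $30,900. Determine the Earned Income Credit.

$559

Earned Income Credit: income exceeds $21,500 by $9,400, which is 8 full-or-partial $1,250 increments; reduction = 8 × $85 = $680, leaving $559.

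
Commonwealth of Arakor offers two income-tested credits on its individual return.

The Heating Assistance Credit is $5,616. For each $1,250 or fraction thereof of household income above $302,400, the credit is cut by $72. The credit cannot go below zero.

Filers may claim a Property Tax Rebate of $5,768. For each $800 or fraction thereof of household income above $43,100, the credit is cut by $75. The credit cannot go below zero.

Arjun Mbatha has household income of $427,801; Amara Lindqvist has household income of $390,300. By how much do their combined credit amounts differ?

Arjun ($427,801): Heating Assistance Credit: income exceeds $302,400 by $125,401 → 101 increments × $72 = $7,272 ≥ base, so the credit is $0. Property Tax Rebate: income exceeds $43,100 by $384,701 → 481 increments × $75 = $36,075 ≥ base, so the credit is $0. total $0 + $0 = $0
Amara ($390,300): Heating Assistance Credit: income exceeds $302,400 by $87,900, which is 71 full-or-partial $1,250 increments; reduction = 71 × $72 = $5,112, leaving $504. Property Tax Rebate: income exceeds $43,100 by $347,200 → 434 increments × $75 = $32,550 ≥ base, so the credit is $0. total $504 + $0 = $504
Difference: |$0 − $504| = $504.

$504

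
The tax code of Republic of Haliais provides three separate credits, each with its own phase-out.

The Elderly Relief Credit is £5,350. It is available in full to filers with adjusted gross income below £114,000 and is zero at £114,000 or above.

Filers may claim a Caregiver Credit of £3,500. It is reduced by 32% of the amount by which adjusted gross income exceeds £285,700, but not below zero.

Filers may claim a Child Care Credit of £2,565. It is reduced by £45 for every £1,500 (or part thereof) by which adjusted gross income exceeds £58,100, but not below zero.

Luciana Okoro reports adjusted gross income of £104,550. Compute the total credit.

£10,020

Elderly Relief Credit: £104,550 is below the £114,000 cutoff, so the full £5,350 applies.
Caregiver Credit: £104,550 is at or below the £285,700 threshold, so the full £3,500 applies.
Child Care Credit: income exceeds £58,100 by £46,450, which is 31 full-or-partial £1,500 increments; reduction = 31 × £45 = £1,395, leaving £1,170.
Total: £5,350 + £3,500 + £1,170 = £10,020.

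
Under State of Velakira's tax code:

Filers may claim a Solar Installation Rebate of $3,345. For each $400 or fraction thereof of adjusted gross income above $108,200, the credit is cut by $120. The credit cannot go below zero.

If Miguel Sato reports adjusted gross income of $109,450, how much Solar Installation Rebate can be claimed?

$2,865

Solar Installation Rebate: income exceeds $108,200 by $1,250, which is 4 full-or-partial $400 increments; reduction = 4 × $120 = $480, leaving $2,865.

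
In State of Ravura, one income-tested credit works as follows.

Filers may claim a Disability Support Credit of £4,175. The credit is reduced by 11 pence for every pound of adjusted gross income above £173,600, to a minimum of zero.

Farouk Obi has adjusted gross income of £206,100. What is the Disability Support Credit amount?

Disability Support Credit: 11% of the £32,500 excess over £173,600 is £3,575; credit = £4,175 − £3,575 = £600.

£600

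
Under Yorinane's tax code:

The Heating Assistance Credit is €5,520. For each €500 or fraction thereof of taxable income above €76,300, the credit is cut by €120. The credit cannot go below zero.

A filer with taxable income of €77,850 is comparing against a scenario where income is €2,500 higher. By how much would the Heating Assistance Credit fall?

At €77,850 — income exceeds €76,300 by €1,550, which is 4 full-or-partial €500 increments; reduction = 4 × €120 = €480, leaving €5,040.
At €80,350 — income exceeds €76,300 by €4,050, which is 9 full-or-partial €500 increments; reduction = 9 × €120 = €1,080, leaving €4,440.
Lost: €5,040 − €4,440 = €600.

€600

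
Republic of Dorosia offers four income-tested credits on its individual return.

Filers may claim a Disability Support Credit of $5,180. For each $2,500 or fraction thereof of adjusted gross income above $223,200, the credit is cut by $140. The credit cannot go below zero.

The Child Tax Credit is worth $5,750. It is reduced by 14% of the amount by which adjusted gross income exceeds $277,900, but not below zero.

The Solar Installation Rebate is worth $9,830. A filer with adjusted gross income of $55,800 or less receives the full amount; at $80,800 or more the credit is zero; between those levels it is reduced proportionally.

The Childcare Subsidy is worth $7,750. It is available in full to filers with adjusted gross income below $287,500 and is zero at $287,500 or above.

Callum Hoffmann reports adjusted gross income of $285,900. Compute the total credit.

$13,920

Disability Support Credit: income exceeds $223,200 by $62,700, which is 26 full-or-partial $2,500 increments; reduction = 26 × $140 = $3,640, leaving $1,540.
Child Tax Credit: 14% of the $8,000 excess over $277,900 is $1,120; credit = $5,750 − $1,120 = $4,630.
Solar Installation Rebate: $285,900 is at or above $80,800, so the credit is $0.
Childcare Subsidy: $285,900 is below the $287,500 cutoff, so the full $7,750 applies.
Total: $1,540 + $4,630 + $0 + $7,750 = $13,920.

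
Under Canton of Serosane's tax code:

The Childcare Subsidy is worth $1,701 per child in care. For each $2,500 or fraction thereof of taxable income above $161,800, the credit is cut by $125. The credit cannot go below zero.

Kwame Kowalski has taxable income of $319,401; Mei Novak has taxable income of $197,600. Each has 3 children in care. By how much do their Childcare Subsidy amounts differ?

$3,228

Kwame ($319,401): Childcare Subsidy: base = 3 × $1,701 = $5,103. income exceeds $161,800 by $157,601 → 64 increments × $125 = $8,000 ≥ base, so the credit is $0.
Mei ($197,600): Childcare Subsidy: base = 3 × $1,701 = $5,103. income exceeds $161,800 by $35,800, which is 15 full-or-partial $2,500 increments; reduction = 15 × $125 = $1,875, leaving $3,228.
Difference: |$0 − $3,228| = $3,228.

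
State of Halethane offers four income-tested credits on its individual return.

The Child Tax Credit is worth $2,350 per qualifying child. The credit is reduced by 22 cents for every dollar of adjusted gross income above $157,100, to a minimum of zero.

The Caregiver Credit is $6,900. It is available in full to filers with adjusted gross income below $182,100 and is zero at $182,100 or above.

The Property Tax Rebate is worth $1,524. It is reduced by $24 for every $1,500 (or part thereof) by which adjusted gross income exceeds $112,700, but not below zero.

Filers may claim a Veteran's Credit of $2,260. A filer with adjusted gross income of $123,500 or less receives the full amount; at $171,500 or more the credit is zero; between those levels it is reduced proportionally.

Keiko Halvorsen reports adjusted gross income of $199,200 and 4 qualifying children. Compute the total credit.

Child Tax Credit: base = 4 × $2,350 = $9,400. 22% of the $42,100 excess over $157,100 is $9,262; credit = $9,400 − $9,262 = $138.
Caregiver Credit: $199,200 meets or exceeds the $182,100 cutoff, so the credit is $0.
Property Tax Rebate: income exceeds $112,700 by $86,500, which is 58 full-or-partial $1,500 increments; reduction = 58 × $24 = $1,392, leaving $132.
Veteran's Credit: $199,200 is at or above $171,500, so the credit is $0.
Total: $138 + $0 + $132 + $0 = $270.

$270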